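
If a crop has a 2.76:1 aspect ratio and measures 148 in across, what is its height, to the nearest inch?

54 in

At 2.76:1, 148 / 2.760 ≈ 53.62.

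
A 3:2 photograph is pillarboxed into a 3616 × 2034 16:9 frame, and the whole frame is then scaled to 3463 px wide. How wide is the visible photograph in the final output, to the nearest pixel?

In the 3616×2034 frame the photograph fills the height: width = 2034 × 3/2 ≈ 3051.00 px.
Resizing to 3463 px wide multiplies everything by 0.9577: 3051.00 → 2921.91 px.

2922 px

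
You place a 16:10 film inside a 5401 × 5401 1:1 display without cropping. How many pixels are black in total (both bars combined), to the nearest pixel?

10939050 pixels

Since 1.600 > 1.000, the film is width-limited.
The film is 5401 × 10/16 ≈ 3375.6250 px tall.
5401 − 3375.6250 = 2025.3750 px of bars.
That's 2025.3750 × 5401 ≈ 10939050 black pixels.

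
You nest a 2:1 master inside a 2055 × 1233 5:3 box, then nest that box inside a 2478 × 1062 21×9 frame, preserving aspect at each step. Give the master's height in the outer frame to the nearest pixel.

Inside the 2055×1233 canvas the master is width-limited at 2055.00 × 1027.50.
Second fit — the 5:3 canvas into 2478×1062 spans the height: 1770.00 × 1062.00 (×0.8613 from 2055×1233).
Applying the same ×0.8613: 1027.50 → 885.00.

885 px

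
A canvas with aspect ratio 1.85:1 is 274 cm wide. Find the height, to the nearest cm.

148 cm

274 / 1.850 = 148.11.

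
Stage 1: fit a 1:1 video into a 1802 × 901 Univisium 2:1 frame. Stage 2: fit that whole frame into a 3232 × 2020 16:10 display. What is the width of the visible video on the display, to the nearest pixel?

First fit — 1:1 into 1802×901 spans the height: 901.00 × 901.00.
The Univisium 2:1 canvas is width-limited in 3232×2020, giving 3232.00 × 1616.00; scale factor 1.7936.
The video scales with it: width 901.00 × 1.7936 ≈ 1616.00.

1616 px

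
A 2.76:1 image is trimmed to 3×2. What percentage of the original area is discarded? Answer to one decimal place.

45.7%

Going from 2.76:1 to 3×2 means cutting width while keeping height.
Fraction kept = (1.500)/(2.760) ≈ 54.35%, so 45.65% is lost.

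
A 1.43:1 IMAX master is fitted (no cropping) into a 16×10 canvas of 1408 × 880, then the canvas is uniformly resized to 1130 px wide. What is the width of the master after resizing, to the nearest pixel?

In the 1408×880 frame the master fills the height: width = 880 × 1.430 ≈ 1258.40 px.
Resizing to 1130 px wide multiplies everything by 0.8026: 1258.40 → 1009.94 px.

1010 px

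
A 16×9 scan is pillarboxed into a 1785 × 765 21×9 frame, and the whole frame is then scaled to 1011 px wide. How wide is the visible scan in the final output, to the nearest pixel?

Fitted into 1785×765, the scan spans the height; its width is 765 × 16/9 ≈ 1360.00 px.
Resizing to 1011 px wide multiplies everything by 0.5664: 1360.00 → 770.29 px.

770 px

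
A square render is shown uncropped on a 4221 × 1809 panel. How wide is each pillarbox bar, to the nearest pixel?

square is narrower than 21:9, so it spans the full height.
Content width = 1809 × 1/1 ≈ 1809.00 px.
Black = 4221 − 1809.00 = 2412.00 px, or 1206.00 per bar.

1206 px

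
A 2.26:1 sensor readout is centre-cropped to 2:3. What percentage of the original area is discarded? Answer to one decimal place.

Going from 2.26:1 to 2:3 means cutting width while keeping height.
(0.667)/(2.260) ≈ 0.295 of the area survives, leaving 70.50% discarded.

70.5%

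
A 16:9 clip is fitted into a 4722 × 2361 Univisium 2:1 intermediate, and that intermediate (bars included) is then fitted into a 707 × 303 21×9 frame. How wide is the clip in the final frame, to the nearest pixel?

16:9 in 4722×2361: fills the height, so the clip is 4197.33 × 2361.00.
Second fit — the Univisium 2:1 canvas into 707×303 spans the height: 606.00 × 303.00 (×0.1283 from 4722×2361).
The clip scales with it: width 4197.33 × 0.1283 ≈ 538.67.

539 px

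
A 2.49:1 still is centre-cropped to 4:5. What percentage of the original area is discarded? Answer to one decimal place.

The height stays; only width is cut (since 4:5 is narrower than 2.49:1).
(0.800)/(2.490) ≈ 0.321 of the area survives, leaving 67.87% discarded.

67.9%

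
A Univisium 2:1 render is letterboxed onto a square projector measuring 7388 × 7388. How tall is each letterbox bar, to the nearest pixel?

1847 px

Since 2.000 > 1.000, the render is width-limited.
That makes the image 3694.00 px tall (7388 × 1/2).
Black = 7388 − 3694.00 = 3694.00 px, or 1847.00 per bar.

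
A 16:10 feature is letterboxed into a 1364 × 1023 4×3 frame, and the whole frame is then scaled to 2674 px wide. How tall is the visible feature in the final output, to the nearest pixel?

1671 px

Fitted into 1364×1023, the feature spans the width; its height is 1364 × 10/16 ≈ 852.50 px.
Scaling 1364 → 2674 is ×1.9604, so the height becomes 852.50 × 1.9604 ≈ 1671.25 px.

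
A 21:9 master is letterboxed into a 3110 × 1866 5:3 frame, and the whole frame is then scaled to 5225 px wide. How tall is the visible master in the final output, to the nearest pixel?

2239 px

At 3110×1866 the master is width-limited, so height = 3110 × 9/21 ≈ 1332.86 px.
The frame scales by 5225/3110 = 1.6801; 1332.86 × 1.6801 ≈ 2239.29 px.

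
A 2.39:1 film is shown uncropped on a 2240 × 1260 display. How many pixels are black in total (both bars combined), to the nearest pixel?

722986 pixels

2.39:1 is wider than 16×9, so it spans the full width.
Content height = 2240 / 2.390 ≈ 937.2385 px.
Black = 1260 − 937.2385 = 322.7615 px.
That's 322.7615 × 2240 ≈ 722986 black pixels.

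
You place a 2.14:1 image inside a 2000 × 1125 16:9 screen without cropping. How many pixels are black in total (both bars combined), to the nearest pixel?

380841 pixels

Since 2.140 > 1.778, the image is width-limited.
Content height = 2000 / 2.140 ≈ 934.5794 px.
Leftover height: 1125 − 934.5794 = 190.4206 px.
That's 190.4206 × 2000 ≈ 380841 black pixels.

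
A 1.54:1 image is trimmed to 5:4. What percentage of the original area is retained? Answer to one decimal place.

5:4 is narrower than 1.54:1, so the crop keeps the full height and trims the width.
Fraction kept = (1.250)/(1.540) ≈ 81.17%.

81.2%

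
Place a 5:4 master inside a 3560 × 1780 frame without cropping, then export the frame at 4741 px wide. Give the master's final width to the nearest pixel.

2963 px

In the 3560×1780 frame the master fills the height: width = 1780 × 5/4 ≈ 2225.00 px.
Resizing to 4741 px wide multiplies everything by 1.3317: 2225.00 → 2963.12 px.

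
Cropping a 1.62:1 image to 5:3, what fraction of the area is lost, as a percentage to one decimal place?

2.8%

Going from 1.62:1 to 5:3 means cutting height while keeping width.
Fraction kept = (1.620)/(1.667) ≈ 97.20%, so 2.80% is lost.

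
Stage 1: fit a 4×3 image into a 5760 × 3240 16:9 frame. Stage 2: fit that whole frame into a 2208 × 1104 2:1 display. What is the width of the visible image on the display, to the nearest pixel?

1472 px

First fit — 4×3 into 5760×3240 spans the height: 4320.00 × 3240.00.
16:9 in 2208×1104: fills the height, so the intermediate becomes 1962.67 × 1104.00 — a scale of ×0.3407.
Applying the same ×0.3407: 4320.00 → 1472.00.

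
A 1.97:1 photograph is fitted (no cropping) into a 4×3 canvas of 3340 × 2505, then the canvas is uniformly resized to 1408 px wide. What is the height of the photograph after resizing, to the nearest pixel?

715 px

In the 3340×2505 frame the photograph fills the width: height = 3340 / 1.970 ≈ 1695.43 px.
Scaling 3340 → 1408 is ×0.4216, so the height becomes 1695.43 × 0.4216 ≈ 714.72 px.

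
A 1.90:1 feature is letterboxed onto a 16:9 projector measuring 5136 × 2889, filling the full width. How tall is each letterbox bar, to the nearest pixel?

93 px

Content height = 5136 / 1.900 ≈ 2703.16 px.
Leftover height: 2889 − 2703.16 = 185.84 px → 92.92 each side.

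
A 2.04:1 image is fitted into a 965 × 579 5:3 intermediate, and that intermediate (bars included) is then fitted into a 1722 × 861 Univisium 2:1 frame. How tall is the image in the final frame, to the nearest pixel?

703 px

First fit — 2.04:1 into 965×579 spans the width: 965.00 × 473.04.
5:3 in 1722×861: fills the height, so the intermediate becomes 1435.00 × 861.00 — a scale of ×1.4870.
The image scales with it: height 473.04 × 1.4870 ≈ 703.43.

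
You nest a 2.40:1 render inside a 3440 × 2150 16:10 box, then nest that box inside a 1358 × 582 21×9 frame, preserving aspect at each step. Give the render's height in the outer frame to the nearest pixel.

388 px

First fit — 2.40:1 into 3440×2150 spans the width: 3440.00 × 1433.33.
Second fit — the 16:10 canvas into 1358×582 spans the height: 931.20 × 582.00 (×0.2707 from 3440×2150).
So the render's height is 1433.33 × 0.2707 ≈ 388.00.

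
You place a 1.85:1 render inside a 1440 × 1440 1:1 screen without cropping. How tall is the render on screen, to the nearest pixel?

1.85:1 (1.850) > 1:1 (1.000), so the render fills the width.
The render is 1440 / 1.850 ≈ 778.38 px tall.

778 px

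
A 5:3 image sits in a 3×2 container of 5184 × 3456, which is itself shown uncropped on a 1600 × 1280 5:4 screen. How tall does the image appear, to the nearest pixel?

960 px

Inside the 5184×3456 canvas the image is width-limited at 5184.00 × 3110.40.
3×2 in 1600×1280: fills the width, so the intermediate becomes 1600.00 × 1066.67 — a scale of ×0.3086.
Applying the same ×0.3086: 3110.40 → 960.00.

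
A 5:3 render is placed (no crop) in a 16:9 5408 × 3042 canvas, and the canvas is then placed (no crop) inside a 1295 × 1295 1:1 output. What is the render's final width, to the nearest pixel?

1214 px

5:3 in 5408×3042: fills the height, so the render is 5070.00 × 3042.00.
16:9 in 1295×1295: fills the width, so the intermediate becomes 1295.00 × 728.44 — a scale of ×0.2395.
So the render's width is 5070.00 × 0.2395 ≈ 1214.06.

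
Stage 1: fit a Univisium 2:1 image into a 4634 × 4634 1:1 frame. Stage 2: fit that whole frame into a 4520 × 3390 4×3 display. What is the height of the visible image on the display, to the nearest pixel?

1695 px

Univisium 2:1 in 4634×4634: fills the width, so the image is 4634.00 × 2317.00.
The 1:1 canvas is height-limited in 4520×3390, giving 3390.00 × 3390.00; scale factor 0.7315.
Applying the same ×0.7315: 2317.00 → 1695.00.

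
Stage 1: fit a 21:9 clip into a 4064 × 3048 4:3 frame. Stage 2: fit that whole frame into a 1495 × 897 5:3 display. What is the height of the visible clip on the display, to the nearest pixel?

First fit — 21:9 into 4064×3048 spans the width: 4064.00 × 1741.71.
Second fit — the 4:3 canvas into 1495×897 spans the height: 1196.00 × 897.00 (×0.2943 from 4064×3048).
The clip scales with it: height 1741.71 × 0.2943 ≈ 512.57.

513 px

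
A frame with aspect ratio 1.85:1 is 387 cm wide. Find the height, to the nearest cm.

209 cm

387 / 1.850 = 209.19.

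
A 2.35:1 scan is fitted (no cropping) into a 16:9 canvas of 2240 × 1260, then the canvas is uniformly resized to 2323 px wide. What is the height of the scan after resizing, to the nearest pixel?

989 px

At 2240×1260 the scan is width-limited, so height = 2240 / 2.350 ≈ 953.19 px.
Scaling 2240 → 2323 is ×1.0371, so the height becomes 953.19 × 1.0371 ≈ 988.51 px.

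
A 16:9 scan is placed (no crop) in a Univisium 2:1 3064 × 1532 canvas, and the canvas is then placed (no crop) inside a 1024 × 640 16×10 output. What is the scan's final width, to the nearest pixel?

910 px

First fit — 16:9 into 3064×1532 spans the height: 2723.56 × 1532.00.
The Univisium 2:1 canvas is width-limited in 1024×640, giving 1024.00 × 512.00; scale factor 0.3342.
The scan scales with it: width 2723.56 × 0.3342 ≈ 910.22.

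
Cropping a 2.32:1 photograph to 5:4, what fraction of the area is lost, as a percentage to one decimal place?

46.1%

The height stays; only width is cut (since 5:4 is narrower than 2.32:1).
Area ratio = (1.250)/(2.320) = 53.88%; the remaining 46.12% is cropped out.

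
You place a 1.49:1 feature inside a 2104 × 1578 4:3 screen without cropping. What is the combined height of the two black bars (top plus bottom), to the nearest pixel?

166 px

1.49:1 (1.490) > 4:3 (1.333), so the feature fills the width.
That makes the image 1412.08 px tall (2104 / 1.490).
Black = 1578 − 1412.08 = 165.92 px.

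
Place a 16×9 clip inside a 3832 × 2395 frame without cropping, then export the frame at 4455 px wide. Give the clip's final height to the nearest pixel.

2506 px

Fitted into 3832×2395, the clip spans the width; its height is 3832 × 9/16 ≈ 2155.50 px.
Resizing to 4455 px wide multiplies everything by 1.1626: 2155.50 → 2505.94 px.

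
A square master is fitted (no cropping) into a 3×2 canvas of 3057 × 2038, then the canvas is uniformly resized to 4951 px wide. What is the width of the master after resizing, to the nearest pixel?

3301 px

Fitted into 3057×2038, the master spans the height; its width is 2038 × 1/1 ≈ 2038.00 px.
Resizing to 4951 px wide multiplies everything by 1.6196: 2038.00 → 3300.67 px.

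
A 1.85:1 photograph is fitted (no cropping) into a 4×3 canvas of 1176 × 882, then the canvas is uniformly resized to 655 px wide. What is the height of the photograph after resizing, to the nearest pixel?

354 px

At 1176×882 the photograph is width-limited, so height = 1176 / 1.850 ≈ 635.68 px.
The frame scales by 655/1176 = 0.5570; 635.68 × 0.5570 ≈ 354.05 px.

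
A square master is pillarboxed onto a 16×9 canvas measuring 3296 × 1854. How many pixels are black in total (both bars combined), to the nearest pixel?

square is narrower than 16×9, so it spans the full height.
The master is 1854 × 1/1 ≈ 1854.0000 px wide.
Leftover width: 3296 − 1854.0000 = 1442.0000 px.
That's 1442.0000 × 1854 ≈ 2673468 black pixels.

2673468 pixels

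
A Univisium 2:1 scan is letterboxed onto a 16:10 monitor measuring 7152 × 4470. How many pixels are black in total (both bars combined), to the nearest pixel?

Univisium 2:1 (2.000) > 16:10 (1.600), so the scan fills the width.
Content height = 7152 × 1/2 ≈ 3576.0000 px.
Leftover height: 4470 − 3576.0000 = 894.0000 px.
Bar area = 894.0000 × 7152 ≈ 6393888 px.

6393888 pixels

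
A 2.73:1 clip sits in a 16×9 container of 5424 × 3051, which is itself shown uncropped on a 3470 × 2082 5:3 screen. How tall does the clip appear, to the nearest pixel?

Inside the 5424×3051 canvas the clip is width-limited at 5424.00 × 1986.81.
Second fit — the 16×9 canvas into 3470×2082 spans the width: 3470.00 × 1951.88 (×0.6397 from 5424×3051).
So the clip's height is 1986.81 × 0.6397 ≈ 1271.06.

1271 px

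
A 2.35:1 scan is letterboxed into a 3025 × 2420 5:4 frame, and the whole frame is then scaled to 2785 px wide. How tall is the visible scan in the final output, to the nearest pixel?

1185 px

At 3025×2420 the scan is width-limited, so height = 3025 / 2.350 ≈ 1287.23 px.
Resizing to 2785 px wide multiplies everything by 0.9207: 1287.23 → 1185.11 px.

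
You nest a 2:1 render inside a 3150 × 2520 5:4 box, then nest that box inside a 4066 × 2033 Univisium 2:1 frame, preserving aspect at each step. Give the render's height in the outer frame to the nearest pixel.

First fit — 2:1 into 3150×2520 spans the width: 3150.00 × 1575.00.
Second fit — the 5:4 canvas into 4066×2033 spans the height: 2541.25 × 2033.00 (×0.8067 from 3150×2520).
The render scales with it: height 1575.00 × 0.8067 ≈ 1270.62.

1271 px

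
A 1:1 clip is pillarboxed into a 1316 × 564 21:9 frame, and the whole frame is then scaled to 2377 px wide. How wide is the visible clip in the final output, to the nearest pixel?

Fitted into 1316×564, the clip spans the height; its width is 564 × 1/1 ≈ 564.00 px.
The frame scales by 2377/1316 = 1.8062; 564.00 × 1.8062 ≈ 1018.71 px.

1019 px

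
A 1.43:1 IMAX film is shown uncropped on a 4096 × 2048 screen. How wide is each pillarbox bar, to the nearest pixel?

Since 1.430 < 2.000, the film is height-limited.
That makes the image 2928.64 px wide (2048 × 1.430).
Black = 4096 − 2928.64 = 1167.36 px, or 583.68 per bar.

584 px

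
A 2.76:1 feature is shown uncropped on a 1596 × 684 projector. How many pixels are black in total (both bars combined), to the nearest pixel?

168760 pixels

2.76:1 is wider than 21:9, so it spans the full width.
The feature is 1596 / 2.760 ≈ 578.2609 px tall.
684 − 578.2609 = 105.7391 px of bars.
Bar area = 105.7391 × 1596 ≈ 168760 px.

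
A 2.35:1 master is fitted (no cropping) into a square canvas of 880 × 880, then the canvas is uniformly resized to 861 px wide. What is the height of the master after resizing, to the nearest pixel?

366 px

Fitted into 880×880, the master spans the width; its height is 880 / 2.350 ≈ 374.47 px.
The frame scales by 861/880 = 0.9784; 374.47 × 0.9784 ≈ 366.38 px.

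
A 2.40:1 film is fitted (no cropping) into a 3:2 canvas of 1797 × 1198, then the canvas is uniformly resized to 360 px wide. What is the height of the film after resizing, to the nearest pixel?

At 1797×1198 the film is width-limited, so height = 1797 / 2.400 ≈ 748.75 px.
Resizing to 360 px wide multiplies everything by 0.2003: 748.75 → 150.00 px.

150 px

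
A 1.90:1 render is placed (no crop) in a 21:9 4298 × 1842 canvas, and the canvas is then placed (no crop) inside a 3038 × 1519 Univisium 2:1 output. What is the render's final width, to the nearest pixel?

1.90:1 in 4298×1842: fills the height, so the render is 3499.80 × 1842.00.
21:9 in 3038×1519: fills the width, so the intermediate becomes 3038.00 × 1302.00 — a scale of ×0.7068.
Applying the same ×0.7068: 3499.80 → 2473.80.

2474 px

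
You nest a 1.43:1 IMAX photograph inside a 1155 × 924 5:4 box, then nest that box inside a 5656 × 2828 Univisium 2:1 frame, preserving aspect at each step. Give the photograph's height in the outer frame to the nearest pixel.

Inside the 1155×924 canvas the photograph is width-limited at 1155.00 × 807.69.
The 5:4 canvas is height-limited in 5656×2828, giving 3535.00 × 2828.00; scale factor 3.0606.
The photograph scales with it: height 807.69 × 3.0606 ≈ 2472.03.

2472 px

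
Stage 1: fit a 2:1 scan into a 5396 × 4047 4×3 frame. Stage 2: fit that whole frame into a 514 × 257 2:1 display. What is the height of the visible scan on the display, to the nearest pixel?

171 px

First fit — 2:1 into 5396×4047 spans the width: 5396.00 × 2698.00.
4×3 in 514×257: fills the height, so the intermediate becomes 342.67 × 257.00 — a scale of ×0.0635.
The scan scales with it: height 2698.00 × 0.0635 ≈ 171.33.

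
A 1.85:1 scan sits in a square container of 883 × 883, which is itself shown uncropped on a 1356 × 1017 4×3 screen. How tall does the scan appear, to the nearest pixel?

1.85:1 in 883×883: fills the width, so the scan is 883.00 × 477.30.
square in 1356×1017: fills the height, so the intermediate becomes 1017.00 × 1017.00 — a scale of ×1.1518.
Applying the same ×1.1518: 477.30 → 549.73.

550 px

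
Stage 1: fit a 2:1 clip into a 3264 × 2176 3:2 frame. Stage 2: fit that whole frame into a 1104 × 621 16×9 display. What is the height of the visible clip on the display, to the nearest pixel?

First fit — 2:1 into 3264×2176 spans the width: 3264.00 × 1632.00.
The 3:2 canvas is height-limited in 1104×621, giving 931.50 × 621.00; scale factor 0.2854.
Applying the same ×0.2854: 1632.00 → 465.75.

466 px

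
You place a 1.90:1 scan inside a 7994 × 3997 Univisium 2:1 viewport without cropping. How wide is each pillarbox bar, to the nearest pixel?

200 px

Since 1.900 < 2.000, the scan is height-limited.
The scan is 3997 × 1.900 ≈ 7594.30 px wide.
Leftover width: 7994 − 7594.30 = 399.70 px → 199.85 each side.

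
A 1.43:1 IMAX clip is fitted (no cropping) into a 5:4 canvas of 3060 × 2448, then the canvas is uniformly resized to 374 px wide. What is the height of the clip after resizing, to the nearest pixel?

In the 3060×2448 frame the clip fills the width: height = 3060 / 1.430 ≈ 2139.86 px.
The frame scales by 374/3060 = 0.1222; 2139.86 × 0.1222 ≈ 261.54 px.

262 px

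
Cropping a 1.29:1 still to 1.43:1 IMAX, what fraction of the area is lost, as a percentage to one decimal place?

9.8%

1.43:1 IMAX is wider than 1.29:1, so the crop keeps the full width and trims the height.
(1.290)/(1.430) ≈ 0.902 of the area survives, leaving 9.79% discarded.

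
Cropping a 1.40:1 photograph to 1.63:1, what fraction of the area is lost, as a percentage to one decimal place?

1.63:1 is wider than 1.40:1, so the crop keeps the full width and trims the height.
(1.400)/(1.630) ≈ 0.859 of the area survives, leaving 14.11% discarded.

14.1%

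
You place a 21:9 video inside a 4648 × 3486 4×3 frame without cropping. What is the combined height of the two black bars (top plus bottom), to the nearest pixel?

Since 2.333 > 1.333, the video is width-limited.
Content height = 4648 × 9/21 ≈ 1992.00 px.
Leftover height: 3486 − 1992.00 = 1494.00 px.

1494 px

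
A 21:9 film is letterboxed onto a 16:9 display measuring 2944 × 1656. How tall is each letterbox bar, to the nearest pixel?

21:9 (2.333) > 16:9 (1.778), so the film fills the width.
That makes the image 1261.71 px tall (2944 × 9/21).
Leftover height: 1656 − 1261.71 = 394.29 px → 197.14 each side.

197 px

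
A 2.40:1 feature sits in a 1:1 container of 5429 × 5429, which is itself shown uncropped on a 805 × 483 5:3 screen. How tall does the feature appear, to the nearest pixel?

First fit — 2.40:1 into 5429×5429 spans the width: 5429.00 × 2262.08.
The 1:1 canvas is height-limited in 805×483, giving 483.00 × 483.00; scale factor 0.0890.
Applying the same ×0.0890: 2262.08 → 201.25.

201 px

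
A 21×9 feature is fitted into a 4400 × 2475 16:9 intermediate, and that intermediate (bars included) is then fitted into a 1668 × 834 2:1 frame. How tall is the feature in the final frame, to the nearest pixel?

Inside the 4400×2475 canvas the feature is width-limited at 4400.00 × 1885.71.
The 16:9 canvas is height-limited in 1668×834, giving 1482.67 × 834.00; scale factor 0.3370.
So the feature's height is 1885.71 × 0.3370 ≈ 635.43.

635 px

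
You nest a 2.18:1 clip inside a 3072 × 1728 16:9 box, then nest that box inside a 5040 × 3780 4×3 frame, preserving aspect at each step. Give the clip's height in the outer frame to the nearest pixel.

2312 px

2.18:1 in 3072×1728: fills the width, so the clip is 3072.00 × 1409.17.
16:9 in 5040×3780: fills the width, so the intermediate becomes 5040.00 × 2835.00 — a scale of ×1.6406.
So the clip's height is 1409.17 × 1.6406 ≈ 2311.93.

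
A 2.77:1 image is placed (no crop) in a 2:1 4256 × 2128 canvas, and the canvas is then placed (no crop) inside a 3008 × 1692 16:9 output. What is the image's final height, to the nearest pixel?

2.77:1 in 4256×2128: fills the width, so the image is 4256.00 × 1536.46.
2:1 in 3008×1692: fills the width, so the intermediate becomes 3008.00 × 1504.00 — a scale of ×0.7068.
Applying the same ×0.7068: 1536.46 → 1085.92.

1086 px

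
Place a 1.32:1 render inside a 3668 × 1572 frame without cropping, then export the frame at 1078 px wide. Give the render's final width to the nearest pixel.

Fitted into 3668×1572, the render spans the height; its width is 1572 × 1.320 ≈ 2075.04 px.
The frame scales by 1078/3668 = 0.2939; 2075.04 × 0.2939 ≈ 609.84 px.

610 px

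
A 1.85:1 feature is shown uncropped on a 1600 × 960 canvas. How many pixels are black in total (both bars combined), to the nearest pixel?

Since 1.850 > 1.667, the feature is width-limited.
The feature is 1600 / 1.850 ≈ 864.8649 px tall.
Leftover height: 960 − 864.8649 = 95.1351 px.
Bar area = 95.1351 × 1600 ≈ 152216 px.

152216 pixels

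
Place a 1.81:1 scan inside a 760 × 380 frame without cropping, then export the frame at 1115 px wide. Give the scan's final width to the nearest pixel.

In the 760×380 frame the scan fills the height: width = 380 × 1.810 ≈ 687.80 px.
Resizing to 1115 px wide multiplies everything by 1.4671: 687.80 → 1009.08 px.

1009 px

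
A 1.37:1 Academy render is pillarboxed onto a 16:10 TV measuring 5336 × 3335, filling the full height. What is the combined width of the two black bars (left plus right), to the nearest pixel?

767 px

Content width = 3335 × 1.370 ≈ 4568.95 px.
5336 − 4568.95 = 767.05 px of bars.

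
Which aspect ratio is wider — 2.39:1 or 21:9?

2.39:1

2.39 and 21:9 = 2.333; 2.39 > 2.333.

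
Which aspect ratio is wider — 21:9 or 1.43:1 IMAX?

21:9

21:9 = 2.333 and 1.43; 2.333 > 1.43.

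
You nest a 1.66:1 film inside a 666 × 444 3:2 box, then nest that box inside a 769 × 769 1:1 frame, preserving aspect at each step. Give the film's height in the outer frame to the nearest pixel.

First fit — 1.66:1 into 666×444 spans the width: 666.00 × 401.20.
The 3:2 canvas is width-limited in 769×769, giving 769.00 × 512.67; scale factor 1.1547.
The film scales with it: height 401.20 × 1.1547 ≈ 463.25.

463 px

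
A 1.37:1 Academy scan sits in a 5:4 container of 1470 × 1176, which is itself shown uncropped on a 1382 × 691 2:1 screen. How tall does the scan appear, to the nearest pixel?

1.37:1 Academy in 1470×1176: fills the width, so the scan is 1470.00 × 1072.99.
5:4 in 1382×691: fills the height, so the intermediate becomes 863.75 × 691.00 — a scale of ×0.5876.
So the scan's height is 1072.99 × 0.5876 ≈ 630.47.

630 px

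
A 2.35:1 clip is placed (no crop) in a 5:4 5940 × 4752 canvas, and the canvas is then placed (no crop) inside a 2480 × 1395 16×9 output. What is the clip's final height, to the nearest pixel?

742 px

Inside the 5940×4752 canvas the clip is width-limited at 5940.00 × 2527.66.
The 5:4 canvas is height-limited in 2480×1395, giving 1743.75 × 1395.00; scale factor 0.2936.
The clip scales with it: height 2527.66 × 0.2936 ≈ 742.02.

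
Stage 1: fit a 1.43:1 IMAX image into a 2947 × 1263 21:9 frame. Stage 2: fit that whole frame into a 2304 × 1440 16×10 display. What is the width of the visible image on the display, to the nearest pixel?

1412 px

First fit — 1.43:1 IMAX into 2947×1263 spans the height: 1806.09 × 1263.00.
21:9 in 2304×1440: fills the width, so the intermediate becomes 2304.00 × 987.43 — a scale of ×0.7818.
The image scales with it: width 1806.09 × 0.7818 ≈ 1412.02.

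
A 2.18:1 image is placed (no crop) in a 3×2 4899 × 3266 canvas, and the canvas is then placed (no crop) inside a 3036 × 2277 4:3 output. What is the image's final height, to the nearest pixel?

1393 px

First fit — 2.18:1 into 4899×3266 spans the width: 4899.00 × 2247.25.
Second fit — the 3×2 canvas into 3036×2277 spans the width: 3036.00 × 2024.00 (×0.6197 from 4899×3266).
Applying the same ×0.6197: 2247.25 → 1392.66.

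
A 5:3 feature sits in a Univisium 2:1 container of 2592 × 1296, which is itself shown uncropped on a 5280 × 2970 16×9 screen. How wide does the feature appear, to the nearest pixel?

4400 px

5:3 in 2592×1296: fills the height, so the feature is 2160.00 × 1296.00.
The Univisium 2:1 canvas is width-limited in 5280×2970, giving 5280.00 × 2640.00; scale factor 2.0370.
Applying the same ×2.0370: 2160.00 → 4400.00.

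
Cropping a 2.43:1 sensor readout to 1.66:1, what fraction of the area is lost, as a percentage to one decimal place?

31.7%

The height stays; only width is cut (since 1.66:1 is narrower than 2.43:1).
Area ratio = (1.660)/(2.430) = 68.31%; the remaining 31.69% is cropped out.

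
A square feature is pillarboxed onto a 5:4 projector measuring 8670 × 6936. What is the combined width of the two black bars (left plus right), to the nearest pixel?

square is narrower than 5:4, so it spans the full height.
Content width = 6936 × 1/1 ≈ 6936.00 px.
Leftover width: 8670 − 6936.00 = 1734.00 px.

1734 px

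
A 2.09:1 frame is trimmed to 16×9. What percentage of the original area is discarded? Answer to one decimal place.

14.9%

The height stays; only width is cut (since 16×9 is narrower than 2.09:1).
Area ratio = (1.778)/(2.090) = 85.06%; the remaining 14.94% is cropped out.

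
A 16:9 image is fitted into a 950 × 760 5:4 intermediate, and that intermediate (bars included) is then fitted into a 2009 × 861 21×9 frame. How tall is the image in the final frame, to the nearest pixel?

605 px

16:9 in 950×760: fills the width, so the image is 950.00 × 534.38.
5:4 in 2009×861: fills the height, so the intermediate becomes 1076.25 × 861.00 — a scale of ×1.1329.
So the image's height is 534.38 × 1.1329 ≈ 605.39.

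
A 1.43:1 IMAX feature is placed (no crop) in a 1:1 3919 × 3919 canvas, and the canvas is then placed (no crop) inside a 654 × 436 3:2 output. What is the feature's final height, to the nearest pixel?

1.43:1 IMAX in 3919×3919: fills the width, so the feature is 3919.00 × 2740.56.
Second fit — the 1:1 canvas into 654×436 spans the height: 436.00 × 436.00 (×0.1113 from 3919×3919).
The feature scales with it: height 2740.56 × 0.1113 ≈ 304.90.

305 px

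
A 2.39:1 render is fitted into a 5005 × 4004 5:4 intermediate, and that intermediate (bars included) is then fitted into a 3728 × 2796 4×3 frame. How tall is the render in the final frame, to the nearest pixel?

1462 px

Inside the 5005×4004 canvas the render is width-limited at 5005.00 × 2094.14.
5:4 in 3728×2796: fills the height, so the intermediate becomes 3495.00 × 2796.00 — a scale of ×0.6983.
The render scales with it: height 2094.14 × 0.6983 ≈ 1462.34.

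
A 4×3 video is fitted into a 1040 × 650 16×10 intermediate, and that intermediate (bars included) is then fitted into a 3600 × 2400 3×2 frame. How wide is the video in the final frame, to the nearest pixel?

4×3 in 1040×650: fills the height, so the video is 866.67 × 650.00.
16×10 in 3600×2400: fills the width, so the intermediate becomes 3600.00 × 2250.00 — a scale of ×3.4615.
So the video's width is 866.67 × 3.4615 ≈ 3000.00.

3000 px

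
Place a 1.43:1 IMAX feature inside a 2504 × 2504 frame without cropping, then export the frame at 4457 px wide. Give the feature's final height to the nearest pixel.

3117 px

Fitted into 2504×2504, the feature spans the width; its height is 2504 / 1.430 ≈ 1751.05 px.
Scaling 2504 → 4457 is ×1.7800, so the height becomes 1751.05 × 1.7800 ≈ 3116.78 px.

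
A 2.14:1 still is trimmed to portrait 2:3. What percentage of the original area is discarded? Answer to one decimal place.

68.8%

The height stays; only width is cut (since portrait 2:3 is narrower than 2.14:1).
Area ratio = (0.667)/(2.140) = 31.15%; the remaining 68.85% is cropped out.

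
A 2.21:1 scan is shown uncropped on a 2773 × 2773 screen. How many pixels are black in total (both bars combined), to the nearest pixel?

2.21:1 (2.210) > 1:1 (1.000), so the scan fills the width.
That makes the image 1254.7511 px tall (2773 / 2.210).
Black = 2773 − 1254.7511 = 1518.2489 px.
That's 1518.2489 × 2773 ≈ 4210104 black pixels.

4210104 pixels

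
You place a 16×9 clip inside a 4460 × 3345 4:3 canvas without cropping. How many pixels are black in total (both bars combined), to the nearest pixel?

Since 1.778 > 1.333, the clip is width-limited.
Content height = 4460 × 9/16 ≈ 2508.7500 px.
3345 − 2508.7500 = 836.2500 px of bars.
Across the 4460-px span: 836.2500 × 4460 ≈ 3729675 px.

3729675 pixels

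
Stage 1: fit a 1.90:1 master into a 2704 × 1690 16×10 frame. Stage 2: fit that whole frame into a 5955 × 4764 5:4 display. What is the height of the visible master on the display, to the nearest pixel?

1.90:1 in 2704×1690: fills the width, so the master is 2704.00 × 1423.16.
Second fit — the 16×10 canvas into 5955×4764 spans the width: 5955.00 × 3721.88 (×2.2023 from 2704×1690).
The master scales with it: height 1423.16 × 2.2023 ≈ 3134.21.

3134 px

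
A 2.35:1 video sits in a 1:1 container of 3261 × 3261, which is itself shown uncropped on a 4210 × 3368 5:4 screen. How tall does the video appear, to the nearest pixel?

First fit — 2.35:1 into 3261×3261 spans the width: 3261.00 × 1387.66.
The 1:1 canvas is height-limited in 4210×3368, giving 3368.00 × 3368.00; scale factor 1.0328.
Applying the same ×1.0328: 1387.66 → 1433.19.

1433 px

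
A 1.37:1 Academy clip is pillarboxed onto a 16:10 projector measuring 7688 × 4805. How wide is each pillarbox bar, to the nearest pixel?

553 px

1.37:1 Academy (1.370) < 16:10 (1.600), so the clip fills the height.
That makes the image 6582.85 px wide (4805 × 1.370).
7688 − 6582.85 = 1105.15 px of bars (552.58 each).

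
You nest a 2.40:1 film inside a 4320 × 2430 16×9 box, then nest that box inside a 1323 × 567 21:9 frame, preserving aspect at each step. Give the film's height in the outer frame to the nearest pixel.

420 px

2.40:1 in 4320×2430: fills the width, so the film is 4320.00 × 1800.00.
16×9 in 1323×567: fills the height, so the intermediate becomes 1008.00 × 567.00 — a scale of ×0.2333.
So the film's height is 1800.00 × 0.2333 ≈ 420.00.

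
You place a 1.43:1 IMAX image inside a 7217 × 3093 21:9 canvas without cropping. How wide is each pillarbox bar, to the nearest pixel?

1.43:1 IMAX is narrower than 21:9, so it spans the full height.
The image is 3093 × 1.430 ≈ 4422.99 px wide.
Black = 7217 − 4422.99 = 2794.01 px, or 1397.01 per bar.

1397 px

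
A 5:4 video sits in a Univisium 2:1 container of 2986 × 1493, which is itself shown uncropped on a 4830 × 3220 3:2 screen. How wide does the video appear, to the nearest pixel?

3019 px

First fit — 5:4 into 2986×1493 spans the height: 1866.25 × 1493.00.
Second fit — the Univisium 2:1 canvas into 4830×3220 spans the width: 4830.00 × 2415.00 (×1.6175 from 2986×1493).
The video scales with it: width 1866.25 × 1.6175 ≈ 3018.75.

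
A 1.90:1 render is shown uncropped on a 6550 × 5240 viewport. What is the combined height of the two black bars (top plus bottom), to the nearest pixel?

1793 px

Since 1.900 > 1.250, the render is width-limited.
Content height = 6550 / 1.900 ≈ 3447.37 px.
5240 − 3447.37 = 1792.63 px of bars.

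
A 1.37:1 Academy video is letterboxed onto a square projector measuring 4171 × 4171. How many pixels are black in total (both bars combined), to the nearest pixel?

Since 1.370 > 1.000, the video is width-limited.
Content height = 4171 / 1.370 ≈ 3044.5255 px.
Black = 4171 − 3044.5255 = 1126.4745 px.
That's 1126.4745 × 4171 ≈ 4698525 black pixels.

4698525 pixels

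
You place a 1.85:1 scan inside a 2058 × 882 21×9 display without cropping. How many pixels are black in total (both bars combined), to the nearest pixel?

375997 pixels

1.85:1 (1.850) < 21×9 (2.333), so the scan fills the height.
Content width = 882 × 1.850 ≈ 1631.7000 px.
Black = 2058 − 1631.7000 = 426.3000 px.
Bar area = 426.3000 × 882 ≈ 375997 px.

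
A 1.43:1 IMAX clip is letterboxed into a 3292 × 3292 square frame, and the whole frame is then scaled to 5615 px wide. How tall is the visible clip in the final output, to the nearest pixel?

At 3292×3292 the clip is width-limited, so height = 3292 / 1.430 ≈ 2302.10 px.
Scaling 3292 → 5615 is ×1.7057, so the height becomes 2302.10 × 1.7057 ≈ 3926.57 px.

3927 px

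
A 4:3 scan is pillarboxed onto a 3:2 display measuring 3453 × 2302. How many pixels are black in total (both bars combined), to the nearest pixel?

883201 pixels

Since 1.333 < 1.500, the scan is height-limited.
The scan is 2302 × 4/3 ≈ 3069.3333 px wide.
Leftover width: 3453 − 3069.3333 = 383.6667 px.
That's 383.6667 × 2302 ≈ 883201 black pixels.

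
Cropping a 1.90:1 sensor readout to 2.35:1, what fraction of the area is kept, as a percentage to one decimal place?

80.9%

2.35:1 is wider than 1.90:1, so the crop keeps the full width and trims the height.
Fraction kept = (1.900)/(2.350) ≈ 80.85%.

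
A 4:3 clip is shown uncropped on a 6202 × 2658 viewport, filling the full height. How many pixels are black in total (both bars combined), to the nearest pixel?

7064964 pixels

That makes the image 3544.0000 px wide (2658 × 4/3).
Black = 6202 − 3544.0000 = 2658.0000 px.
Bar area = 2658.0000 × 2658 ≈ 7064964 px.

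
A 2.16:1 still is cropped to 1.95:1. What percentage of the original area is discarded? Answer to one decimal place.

9.7%

1.95:1 is narrower than 2.16:1, so the crop keeps the full height and trims the width.
Fraction kept = (1.950)/(2.160) ≈ 90.28%, so 9.72% is lost.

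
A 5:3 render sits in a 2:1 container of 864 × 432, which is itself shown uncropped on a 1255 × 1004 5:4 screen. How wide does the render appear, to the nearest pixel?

Inside the 864×432 canvas the render is height-limited at 720.00 × 432.00.
2:1 in 1255×1004: fills the width, so the intermediate becomes 1255.00 × 627.50 — a scale of ×1.4525.
So the render's width is 720.00 × 1.4525 ≈ 1045.83.

1046 px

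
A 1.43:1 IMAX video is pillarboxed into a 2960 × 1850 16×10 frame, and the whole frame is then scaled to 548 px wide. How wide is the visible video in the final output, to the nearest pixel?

In the 2960×1850 frame the video fills the height: width = 1850 × 1.430 ≈ 2645.50 px.
Scaling 2960 → 548 is ×0.1851, so the width becomes 2645.50 × 0.1851 ≈ 489.77 px.

490 px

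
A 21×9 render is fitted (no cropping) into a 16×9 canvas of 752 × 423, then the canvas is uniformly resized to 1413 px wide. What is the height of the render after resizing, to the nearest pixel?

In the 752×423 frame the render fills the width: height = 752 × 9/21 ≈ 322.29 px.
The frame scales by 1413/752 = 1.8790; 322.29 × 1.8790 ≈ 605.57 px.

606 px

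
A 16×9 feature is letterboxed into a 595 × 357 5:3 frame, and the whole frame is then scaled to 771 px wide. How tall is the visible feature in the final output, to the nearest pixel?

434 px

In the 595×357 frame the feature fills the width: height = 595 × 9/16 ≈ 334.69 px.
Resizing to 771 px wide multiplies everything by 1.2958: 334.69 → 433.69 px.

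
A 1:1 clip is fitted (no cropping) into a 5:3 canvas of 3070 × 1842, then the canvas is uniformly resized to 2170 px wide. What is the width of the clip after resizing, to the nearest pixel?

1302 px

At 3070×1842 the clip is height-limited, so width = 1842 × 1/1 ≈ 1842.00 px.
The frame scales by 2170/3070 = 0.7068; 1842.00 × 0.7068 ≈ 1302.00 px.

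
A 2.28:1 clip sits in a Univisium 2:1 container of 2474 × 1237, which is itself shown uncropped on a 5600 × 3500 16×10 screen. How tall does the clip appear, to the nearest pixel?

First fit — 2.28:1 into 2474×1237 spans the width: 2474.00 × 1085.09.
Second fit — the Univisium 2:1 canvas into 5600×3500 spans the width: 5600.00 × 2800.00 (×2.2635 from 2474×1237).
The clip scales with it: height 1085.09 × 2.2635 ≈ 2456.14.

2456 px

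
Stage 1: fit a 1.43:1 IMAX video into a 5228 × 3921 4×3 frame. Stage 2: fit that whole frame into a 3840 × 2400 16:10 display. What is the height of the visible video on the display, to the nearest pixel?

2238 px

1.43:1 IMAX in 5228×3921: fills the width, so the video is 5228.00 × 3655.94.
4×3 in 3840×2400: fills the height, so the intermediate becomes 3200.00 × 2400.00 — a scale of ×0.6121.
So the video's height is 3655.94 × 0.6121 ≈ 2237.76.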